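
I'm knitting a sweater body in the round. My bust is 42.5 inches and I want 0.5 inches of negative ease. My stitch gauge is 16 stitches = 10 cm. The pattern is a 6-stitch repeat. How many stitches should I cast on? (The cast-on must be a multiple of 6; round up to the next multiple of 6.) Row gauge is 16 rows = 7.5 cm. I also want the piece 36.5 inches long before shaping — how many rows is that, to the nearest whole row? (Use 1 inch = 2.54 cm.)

Cast on 174 stitches; work 198 rows.

Finished = 42.5 − 0.5 = 42 inches.
42 inches × 2.54 = 106.68 cm.
16/10 = 1.6 sts per cm; 106.68 × 1.6 = 170.69 sts.
Next multiple of 6 → 174.
36.5 inches = 92.71 cm; × 2.133 = 197.78 → 198 rows.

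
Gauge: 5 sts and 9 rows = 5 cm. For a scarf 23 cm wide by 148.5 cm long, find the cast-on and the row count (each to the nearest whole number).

Stitch gauge = 5/5 = 1 sts/cm; 23 × 1 = 23.00 → 23 sts.
Row gauge = 9/5 = 1.8 rows/cm; 148.5 × 1.8 = 267.30 → 267 rows.

Cast on 23 stitches and work 267 rows.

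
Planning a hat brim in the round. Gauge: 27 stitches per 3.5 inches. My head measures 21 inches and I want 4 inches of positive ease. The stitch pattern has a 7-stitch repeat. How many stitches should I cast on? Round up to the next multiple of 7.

Cast on 196 stitches.

Finished = 21 + 4 = 25 inches.
27 / 3.5 = 7.714 sts/in.
25 × 7.714 = 192.86 sts.
Next multiple of 7: 196.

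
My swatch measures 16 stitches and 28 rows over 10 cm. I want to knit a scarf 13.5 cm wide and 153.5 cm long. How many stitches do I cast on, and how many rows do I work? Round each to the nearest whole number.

Cast on 22 stitches and work 430 rows.

Stitch gauge = 16/10 = 1.6 sts/cm; 13.5 × 1.6 = 21.60 → 22 sts.
Row gauge = 28/10 = 2.8 rows/cm; 153.5 × 2.8 = 429.80 → 430 rows.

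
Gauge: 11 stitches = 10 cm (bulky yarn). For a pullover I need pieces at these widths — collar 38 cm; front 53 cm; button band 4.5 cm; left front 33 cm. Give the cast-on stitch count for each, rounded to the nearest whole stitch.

collar 42; front 58; button band 5; left front 36.

Rate = 11/10 = 1.1 sts per cm.
collar: 38 × 1.1 = 41.80 → 42.
front: 53 × 1.1 = 58.30 → 58.
button band: 4.5 × 1.1 = 4.95 → 5.
left front: 33 × 1.1 = 36.30 → 36.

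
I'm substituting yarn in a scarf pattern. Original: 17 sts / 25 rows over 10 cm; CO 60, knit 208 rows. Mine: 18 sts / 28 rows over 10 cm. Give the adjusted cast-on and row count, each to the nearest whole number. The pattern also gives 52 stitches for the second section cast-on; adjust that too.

Cast on 64 stitches; work 233 rows; second section cast-on 55 stitches.

Stitches: 60 × 18/17 = 63.53 → 64.
Rows: 208 × 28/25 = 232.96 → 233.
second section cast-on: 52 × 18/17 = 55.06 → 55.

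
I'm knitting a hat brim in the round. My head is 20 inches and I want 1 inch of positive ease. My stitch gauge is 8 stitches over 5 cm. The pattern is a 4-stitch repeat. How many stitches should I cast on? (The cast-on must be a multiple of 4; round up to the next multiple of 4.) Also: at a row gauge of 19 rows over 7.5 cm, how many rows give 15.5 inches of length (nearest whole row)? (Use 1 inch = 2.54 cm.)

Finished = 20 + 1 = 21 inches.
21 inches × 2.54 = 53.34 cm.
8/5 = 1.6 sts per cm; 53.34 × 1.6 = 85.34 sts.
Next multiple of 4 → 88.
15.5 inches = 39.37 cm; × 2.533 = 99.74 → 100 rows.

Cast on 88 stitches; work 100 rows.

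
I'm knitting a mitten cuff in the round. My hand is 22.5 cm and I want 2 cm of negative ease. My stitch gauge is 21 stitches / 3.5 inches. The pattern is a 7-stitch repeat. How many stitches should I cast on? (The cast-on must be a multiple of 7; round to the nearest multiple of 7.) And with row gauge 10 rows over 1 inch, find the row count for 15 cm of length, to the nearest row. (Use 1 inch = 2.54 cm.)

Finished = 22.5 − 2 = 20.5 cm.
20.5 cm × 1/2.54 = 8.07 inches.
21/3.5 = 6 sts per in; 8.07 × 6 = 48.43 sts.
Nearest multiple of 7 → 49.
15 cm = 5.91 inches; × 10 = 59.06 → 59 rows.

Cast on 49 stitches; work 59 rows.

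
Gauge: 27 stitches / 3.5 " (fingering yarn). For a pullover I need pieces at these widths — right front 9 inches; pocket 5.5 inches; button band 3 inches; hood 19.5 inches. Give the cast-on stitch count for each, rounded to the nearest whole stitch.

Rate = 27/3.5 = 7.714 sts per in.
right front: 9 × 7.714 = 69.43 → 69.
pocket: 5.5 × 7.714 = 42.43 → 42.
button band: 3 × 7.714 = 23.14 → 23.
hood: 19.5 × 7.714 = 150.43 → 150.

right front 69; pocket 42; button band 23; hood 150.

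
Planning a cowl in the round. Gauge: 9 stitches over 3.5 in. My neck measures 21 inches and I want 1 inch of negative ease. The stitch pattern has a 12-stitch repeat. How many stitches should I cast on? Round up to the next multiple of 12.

Finished = 21 − 1 = 20 inches.
9 / 3.5 = 2.571 sts/in.
20 × 2.571 = 51.43 sts.
Next multiple of 12: 60.

60 stitches.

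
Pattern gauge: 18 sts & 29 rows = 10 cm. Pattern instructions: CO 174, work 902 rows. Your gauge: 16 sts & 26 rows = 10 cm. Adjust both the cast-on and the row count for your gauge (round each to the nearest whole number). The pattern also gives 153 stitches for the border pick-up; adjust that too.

Stitches: 174 × 16/18 = 154.67 → 155.
Rows: 902 × 26/29 = 808.69 → 809.
border pick-up: 153 × 16/18 = 136.00 → 136.

Cast on 155 stitches; work 809 rows; border pick-up 136 stitches.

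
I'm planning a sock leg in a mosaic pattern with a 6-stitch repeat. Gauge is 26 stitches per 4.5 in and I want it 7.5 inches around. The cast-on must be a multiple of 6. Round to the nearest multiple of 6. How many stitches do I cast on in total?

26 / 4.5 = 5.778 sts per inch.
7.5 × 5.778 = 43.33 sts.
Nearest multiple of 6: 42.

Cast on 42 stitches.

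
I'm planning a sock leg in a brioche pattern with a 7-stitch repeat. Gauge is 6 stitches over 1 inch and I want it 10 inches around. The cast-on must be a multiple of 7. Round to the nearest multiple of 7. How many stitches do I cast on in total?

CO 63 sts.

6 / 1 = 6 sts per inch.
10 × 6 = 60.00 sts.
Nearest multiple of 7: 63.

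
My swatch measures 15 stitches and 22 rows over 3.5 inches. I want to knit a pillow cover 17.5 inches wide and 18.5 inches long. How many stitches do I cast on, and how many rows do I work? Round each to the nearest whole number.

Cast on 75 stitches and work 116 rows.

Stitch gauge = 15/3.5 = 4.286 sts/in; 17.5 × 4.286 = 75.00 → 75 sts.
Row gauge = 22/3.5 = 6.286 rows/in; 18.5 × 6.286 = 116.29 → 116 rows.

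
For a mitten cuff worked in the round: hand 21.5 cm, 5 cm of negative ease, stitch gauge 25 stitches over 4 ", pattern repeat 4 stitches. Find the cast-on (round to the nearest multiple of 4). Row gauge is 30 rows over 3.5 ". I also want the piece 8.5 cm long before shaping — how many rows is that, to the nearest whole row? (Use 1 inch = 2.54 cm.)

Cast on 40 stitches; work 29 rows.

Finished = 21.5 − 5 = 16.5 cm.
16.5 cm × 1/2.54 = 6.50 inches.
25/4 = 6.25 sts per in; 6.50 × 6.25 = 40.60 sts.
Nearest multiple of 4 → 40.
8.5 cm = 3.35 inches; × 8.571 = 28.68 → 29 rows.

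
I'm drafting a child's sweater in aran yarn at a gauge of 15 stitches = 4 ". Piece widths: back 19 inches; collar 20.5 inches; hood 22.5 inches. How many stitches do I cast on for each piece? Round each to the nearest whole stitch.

Rate = 15/4 = 3.75 sts per in.
back: 19 × 3.75 = 71.25 → 71.
collar: 20.5 × 3.75 = 76.88 → 77.
hood: 22.5 × 3.75 = 84.38 → 84.

back 71; collar 77; hood 84.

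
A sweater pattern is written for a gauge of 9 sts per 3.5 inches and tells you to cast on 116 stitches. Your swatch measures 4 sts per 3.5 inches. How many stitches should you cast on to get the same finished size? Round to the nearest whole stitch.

Scale factor = 4 / 9 = 0.444.
116 × 4 / 9 = 51.56 sts.
→ 52 sts.

52 stitches.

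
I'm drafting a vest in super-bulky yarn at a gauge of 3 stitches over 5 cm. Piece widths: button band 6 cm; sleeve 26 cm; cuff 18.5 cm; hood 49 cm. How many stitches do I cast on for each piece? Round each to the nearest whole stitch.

button band 4; sleeve 16; cuff 11; hood 29.

Rate = 3/5 = 0.6 sts per cm.
button band: 6 × 0.6 = 3.60 → 4.
sleeve: 26 × 0.6 = 15.60 → 16.
cuff: 18.5 × 0.6 = 11.10 → 11.
hood: 49 × 0.6 = 29.40 → 29.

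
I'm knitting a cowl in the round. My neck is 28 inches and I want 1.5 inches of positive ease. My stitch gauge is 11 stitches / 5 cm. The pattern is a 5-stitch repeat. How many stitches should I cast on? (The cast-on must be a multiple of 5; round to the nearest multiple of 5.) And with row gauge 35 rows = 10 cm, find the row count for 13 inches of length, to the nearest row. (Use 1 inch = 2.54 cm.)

Cast on 165 stitches; work 116 rows.

Finished = 28 + 1.5 = 29.5 inches.
29.5 inches × 2.54 = 74.93 cm.
11/5 = 2.2 sts per cm; 74.93 × 2.2 = 164.85 sts.
Nearest multiple of 5 → 165.
13 inches = 33.02 cm; × 3.5 = 115.57 → 116 rows.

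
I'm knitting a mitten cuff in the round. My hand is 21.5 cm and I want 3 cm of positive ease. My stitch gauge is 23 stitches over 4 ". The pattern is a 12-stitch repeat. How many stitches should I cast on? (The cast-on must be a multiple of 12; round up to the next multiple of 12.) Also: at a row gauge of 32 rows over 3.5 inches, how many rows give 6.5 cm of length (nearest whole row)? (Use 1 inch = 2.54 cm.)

Cast on 60 stitches; work 23 rows.

Finished = 21.5 + 3 = 24.5 cm.
24.5 cm × 1/2.54 = 9.65 inches.
23/4 = 5.75 sts per in; 9.65 × 5.75 = 55.46 sts.
Next multiple of 12 → 60.
6.5 cm = 2.56 inches; × 9.143 = 23.40 → 23 rows.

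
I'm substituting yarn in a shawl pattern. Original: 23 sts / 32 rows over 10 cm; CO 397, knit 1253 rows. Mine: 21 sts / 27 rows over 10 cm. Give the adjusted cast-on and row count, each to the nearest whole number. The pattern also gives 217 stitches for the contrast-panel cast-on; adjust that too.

Stitches: 397 × 21/23 = 362.48 → 362.
Rows: 1253 × 27/32 = 1057.22 → 1057.
contrast-panel cast-on: 217 × 21/23 = 198.13 → 198.

Cast on 362 stitches; work 1057 rows; contrast-panel cast-on 198 stitches.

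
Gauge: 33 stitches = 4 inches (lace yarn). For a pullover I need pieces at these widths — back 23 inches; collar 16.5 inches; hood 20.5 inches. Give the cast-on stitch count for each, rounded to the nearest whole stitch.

Rate = 33/4 = 8.25 sts per in.
back: 23 × 8.25 = 189.75 → 190.
collar: 16.5 × 8.25 = 136.12 → 136.
hood: 20.5 × 8.25 = 169.12 → 169.

back 190; collar 136; hood 169.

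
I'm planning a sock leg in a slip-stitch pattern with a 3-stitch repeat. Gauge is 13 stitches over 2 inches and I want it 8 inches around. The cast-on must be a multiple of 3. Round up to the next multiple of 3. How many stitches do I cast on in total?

CO 54 sts.

13 / 2 = 6.5 sts per inch.
8 × 6.5 = 52.00 sts.
Next multiple of 3: 54.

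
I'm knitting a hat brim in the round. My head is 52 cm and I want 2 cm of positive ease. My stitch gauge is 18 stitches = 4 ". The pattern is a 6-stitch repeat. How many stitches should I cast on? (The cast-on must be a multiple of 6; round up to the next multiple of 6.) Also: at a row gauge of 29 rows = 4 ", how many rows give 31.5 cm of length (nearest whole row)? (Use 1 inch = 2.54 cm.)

Finished = 52 + 2 = 54 cm.
54 cm × 1/2.54 = 21.26 inches.
18/4 = 4.5 sts per in; 21.26 × 4.5 = 95.67 sts.
Next multiple of 6 → 96.
31.5 cm = 12.40 inches; × 7.25 = 89.91 → 90 rows.

Cast on 96 stitches; work 90 rows.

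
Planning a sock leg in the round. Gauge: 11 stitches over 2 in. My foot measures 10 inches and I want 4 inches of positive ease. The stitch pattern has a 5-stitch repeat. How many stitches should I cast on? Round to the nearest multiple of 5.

Finished = 10 + 4 = 14 inches.
11 / 2 = 5.5 sts/in.
14 × 5.5 = 77.00 sts.
Nearest multiple of 5: 75.

CO 75 sts.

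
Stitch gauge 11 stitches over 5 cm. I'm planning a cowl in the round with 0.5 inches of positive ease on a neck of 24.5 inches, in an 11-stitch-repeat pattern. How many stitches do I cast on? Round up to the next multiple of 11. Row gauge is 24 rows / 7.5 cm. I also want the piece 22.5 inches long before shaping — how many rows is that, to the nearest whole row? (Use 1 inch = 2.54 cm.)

Finished = 24.5 + 0.5 = 25 inches.
25 inches × 2.54 = 63.50 cm.
11/5 = 2.2 sts per cm; 63.50 × 2.2 = 139.70 sts.
Next multiple of 11 → 143.
22.5 inches = 57.15 cm; × 3.2 = 182.88 → 183 rows.

Cast on 143 stitches; work 183 rows.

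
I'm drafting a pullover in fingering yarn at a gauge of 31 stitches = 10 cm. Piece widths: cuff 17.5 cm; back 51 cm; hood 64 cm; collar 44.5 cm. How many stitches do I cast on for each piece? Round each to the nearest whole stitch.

cuff 54; back 158; hood 198; collar 138.

Rate = 31/10 = 3.1 sts per cm.
cuff: 17.5 × 3.1 = 54.25 → 54.
back: 51 × 3.1 = 158.10 → 158.
hood: 64 × 3.1 = 198.40 → 198.
collar: 44.5 × 3.1 = 137.95 → 138.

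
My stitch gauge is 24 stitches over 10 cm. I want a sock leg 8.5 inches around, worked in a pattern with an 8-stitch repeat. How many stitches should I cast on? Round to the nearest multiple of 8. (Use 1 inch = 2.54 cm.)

CO 48 sts.

8.5 in = 8.5 × 2.54 = 21.59 cm.
24 / 10 = 2.4 sts/cm.
21.59 × 2.4 = 51.82 sts.
→ 48.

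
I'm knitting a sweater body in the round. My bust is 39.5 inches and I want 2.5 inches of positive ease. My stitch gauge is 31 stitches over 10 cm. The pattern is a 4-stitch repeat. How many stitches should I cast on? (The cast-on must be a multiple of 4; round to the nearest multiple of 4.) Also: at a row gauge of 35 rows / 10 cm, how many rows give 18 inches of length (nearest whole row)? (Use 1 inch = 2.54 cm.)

Cast on 332 stitches; work 160 rows.

Finished = 39.5 + 2.5 = 42 inches.
42 inches × 2.54 = 106.68 cm.
31/10 = 3.1 sts per cm; 106.68 × 3.1 = 330.71 sts.
Nearest multiple of 4 → 332.
18 inches = 45.72 cm; × 3.5 = 160.02 → 160 rows.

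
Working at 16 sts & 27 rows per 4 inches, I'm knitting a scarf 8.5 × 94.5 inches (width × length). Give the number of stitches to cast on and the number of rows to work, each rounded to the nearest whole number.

Stitch gauge = 16/4 = 4 sts/in; 8.5 × 4 = 34.00 → 34 sts.
Row gauge = 27/4 = 6.75 rows/in; 94.5 × 6.75 = 637.88 → 638 rows.

Cast on 34 stitches and work 638 rows.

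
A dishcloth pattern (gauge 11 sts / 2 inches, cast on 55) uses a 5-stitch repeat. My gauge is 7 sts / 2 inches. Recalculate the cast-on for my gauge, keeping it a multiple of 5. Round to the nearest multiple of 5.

Cast on 35 stitches.

55 × 7 / 11 = 35.00.
Nearest multiple of 5: 35.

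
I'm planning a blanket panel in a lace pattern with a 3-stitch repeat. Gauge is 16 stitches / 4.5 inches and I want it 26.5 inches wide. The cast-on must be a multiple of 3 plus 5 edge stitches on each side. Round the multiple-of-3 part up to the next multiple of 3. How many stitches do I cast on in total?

16 / 4.5 = 3.556 sts per inch.
26.5 × 3.556 = 94.22 sts.
Less 10 edge sts → 84.22 for the repeat.
Next multiple of 3: 87.
Add back 10 edge sts → 97.

97 stitches.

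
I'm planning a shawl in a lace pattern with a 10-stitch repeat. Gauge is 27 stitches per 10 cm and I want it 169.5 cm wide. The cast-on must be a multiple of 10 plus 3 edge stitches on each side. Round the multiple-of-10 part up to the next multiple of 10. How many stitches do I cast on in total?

27 / 10 = 2.7 sts per cm.
169.5 × 2.7 = 457.65 sts.
Less 6 edge sts → 451.65 for the repeat.
Next multiple of 10: 460.
Add back 6 edge sts → 466.

466 stitches.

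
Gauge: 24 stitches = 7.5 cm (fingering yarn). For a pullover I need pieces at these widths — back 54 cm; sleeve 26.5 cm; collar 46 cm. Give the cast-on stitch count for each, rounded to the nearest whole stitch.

back 173; sleeve 85; collar 147.

Rate = 24/7.5 = 3.2 sts per cm.
back: 54 × 3.2 = 172.80 → 173.
sleeve: 26.5 × 3.2 = 84.80 → 85.
collar: 46 × 3.2 = 147.20 → 147.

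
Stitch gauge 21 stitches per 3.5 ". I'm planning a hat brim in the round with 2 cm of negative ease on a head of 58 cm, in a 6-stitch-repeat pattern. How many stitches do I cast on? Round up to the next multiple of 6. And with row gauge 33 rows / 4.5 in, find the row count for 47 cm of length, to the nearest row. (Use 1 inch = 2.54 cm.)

Cast on 138 stitches; work 136 rows.

Finished = 58 − 2 = 56 cm.
56 cm × 1/2.54 = 22.05 inches.
21/3.5 = 6 sts per in; 22.05 × 6 = 132.28 sts.
Next multiple of 6 → 138.
47 cm = 18.50 inches; × 7.333 = 135.70 → 136 rows.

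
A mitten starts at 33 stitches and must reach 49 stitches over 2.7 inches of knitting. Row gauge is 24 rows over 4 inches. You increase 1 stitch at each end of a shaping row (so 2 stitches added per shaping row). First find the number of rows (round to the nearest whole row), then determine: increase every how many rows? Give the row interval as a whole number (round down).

Rows = 2.7 × 6 = 16.2 → 16 rows.
Stitches to add: 16 → 8 shaping rows (at 2 st each).
16 / 8 = 2.00 → every 2 rows.

Increase every 2nd row.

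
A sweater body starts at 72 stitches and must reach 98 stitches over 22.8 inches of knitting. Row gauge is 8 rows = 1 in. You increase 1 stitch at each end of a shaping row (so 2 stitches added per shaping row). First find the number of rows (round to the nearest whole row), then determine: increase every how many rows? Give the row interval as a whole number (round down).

Rows = 22.8 × 8 = 182.4 → 182 rows.
Stitches to add: 26 → 13 shaping rows (at 2 st each).
182 / 13 = 14.00 → every 14 rows.

Increase every 14th row.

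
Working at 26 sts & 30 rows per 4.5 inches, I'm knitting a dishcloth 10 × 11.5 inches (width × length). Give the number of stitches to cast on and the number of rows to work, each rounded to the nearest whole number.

Stitch gauge = 26/4.5 = 5.778 sts/in; 10 × 5.778 = 57.78 → 58 sts.
Row gauge = 30/4.5 = 6.667 rows/in; 11.5 × 6.667 = 76.67 → 77 rows.

Cast on 58 stitches and work 77 rows.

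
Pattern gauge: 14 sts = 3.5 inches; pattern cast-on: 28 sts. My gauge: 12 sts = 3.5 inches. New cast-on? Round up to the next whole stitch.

Scale factor = 12 / 14 = 0.857.
28 × 12 / 14 = 24.00 sts.

24 stitches.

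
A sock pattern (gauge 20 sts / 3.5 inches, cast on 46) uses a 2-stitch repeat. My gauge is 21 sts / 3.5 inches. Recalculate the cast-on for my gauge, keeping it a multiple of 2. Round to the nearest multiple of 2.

46 × 21 / 20 = 48.30.
Nearest multiple of 2: 48.

Cast on 48 stitches.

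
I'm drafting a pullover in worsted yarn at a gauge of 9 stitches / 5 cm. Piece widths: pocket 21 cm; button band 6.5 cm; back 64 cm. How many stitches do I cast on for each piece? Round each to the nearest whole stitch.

Rate = 9/5 = 1.8 sts per cm.
pocket: 21 × 1.8 = 37.80 → 38.
button band: 6.5 × 1.8 = 11.70 → 12.
back: 64 × 1.8 = 115.20 → 115.

pocket 38; button band 12; back 115.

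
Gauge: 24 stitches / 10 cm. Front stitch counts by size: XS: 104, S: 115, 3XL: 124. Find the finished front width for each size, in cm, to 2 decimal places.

XS 43.33 cm; S 47.92 cm; 3XL 51.67 cm.

24/10 = 2.4 sts per cm.
XS: 104 / 2.4 = 43.333 → 43.33 cm.
S: 115 / 2.4 = 47.917 → 47.92 cm.
3XL: 124 / 2.4 = 51.667 → 51.67 cm.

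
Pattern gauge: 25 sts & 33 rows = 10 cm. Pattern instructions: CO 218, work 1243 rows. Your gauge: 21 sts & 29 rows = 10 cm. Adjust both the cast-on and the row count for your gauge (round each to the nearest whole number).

Stitches: 218 × 21/25 = 183.12 → 183.
Rows: 1243 × 29/33 = 1092.33 → 1092.

Cast on 183 stitches; work 1092 rows.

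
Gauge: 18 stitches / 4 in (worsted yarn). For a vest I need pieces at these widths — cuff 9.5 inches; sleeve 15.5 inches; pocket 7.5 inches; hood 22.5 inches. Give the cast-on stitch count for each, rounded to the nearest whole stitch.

Rate = 18/4 = 4.5 sts per in.
cuff: 9.5 × 4.5 = 42.75 → 43.
sleeve: 15.5 × 4.5 = 69.75 → 70.
pocket: 7.5 × 4.5 = 33.75 → 34.
hood: 22.5 × 4.5 = 101.25 → 101.

cuff 43; sleeve 70; pocket 34; hood 101.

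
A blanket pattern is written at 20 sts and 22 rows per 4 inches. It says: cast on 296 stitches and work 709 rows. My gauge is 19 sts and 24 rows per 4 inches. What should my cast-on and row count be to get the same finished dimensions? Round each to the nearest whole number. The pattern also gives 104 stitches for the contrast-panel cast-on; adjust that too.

Stitches: 296 × 19/20 = 281.20 → 281.
Rows: 709 × 24/22 = 773.45 → 773.
contrast-panel cast-on: 104 × 19/20 = 98.80 → 99.

Cast on 281 stitches; work 773 rows; contrast-panel cast-on 99 stitches.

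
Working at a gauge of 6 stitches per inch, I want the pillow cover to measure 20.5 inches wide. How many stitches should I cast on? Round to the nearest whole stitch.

6 stitches / 1 in = 6 stitches per inch.
20.5 × 6 = 123.00 stitches.

CO 123 sts.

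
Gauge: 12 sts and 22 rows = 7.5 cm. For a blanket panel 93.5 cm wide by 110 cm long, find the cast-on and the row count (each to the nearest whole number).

Cast on 150 stitches and work 323 rows.

Stitch gauge = 12/7.5 = 1.6 sts/cm; 93.5 × 1.6 = 149.60 → 150 sts.
Row gauge = 22/7.5 = 2.933 rows/cm; 110 × 2.933 = 322.67 → 323 rows.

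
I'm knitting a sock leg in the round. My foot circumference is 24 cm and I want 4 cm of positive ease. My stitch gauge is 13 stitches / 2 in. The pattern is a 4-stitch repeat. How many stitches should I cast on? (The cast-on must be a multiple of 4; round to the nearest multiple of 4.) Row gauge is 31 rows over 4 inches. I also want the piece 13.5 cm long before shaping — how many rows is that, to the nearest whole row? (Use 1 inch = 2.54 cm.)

Cast on 72 stitches; work 41 rows.

Finished = 24 + 4 = 28 cm.
28 cm × 1/2.54 = 11.02 inches.
13/2 = 6.5 sts per in; 11.02 × 6.5 = 71.65 sts.
Nearest multiple of 4 → 72.
13.5 cm = 5.31 inches; × 7.75 = 41.19 → 41 rows.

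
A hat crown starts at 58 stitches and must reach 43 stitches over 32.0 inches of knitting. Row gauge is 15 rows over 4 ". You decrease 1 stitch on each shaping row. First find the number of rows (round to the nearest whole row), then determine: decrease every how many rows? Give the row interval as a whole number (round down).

Rows = 32.0 × 3.75 = 120.0 → 120 rows.
Stitches to remove: 15 → 15 shaping rows (at 1 st each).
120 / 15 = 8.00 → every 8 rows.

Decrease every 8th row.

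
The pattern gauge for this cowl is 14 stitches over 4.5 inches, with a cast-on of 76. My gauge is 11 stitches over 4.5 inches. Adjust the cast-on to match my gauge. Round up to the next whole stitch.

Scale factor = 11 / 14 = 0.786.
76 × 11 / 14 = 59.71 sts.
→ 60 sts.

60 stitches.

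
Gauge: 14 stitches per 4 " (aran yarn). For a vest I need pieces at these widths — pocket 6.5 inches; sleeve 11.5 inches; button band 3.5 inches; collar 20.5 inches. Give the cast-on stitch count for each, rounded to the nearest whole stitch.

Rate = 14/4 = 3.5 sts per in.
pocket: 6.5 × 3.5 = 22.75 → 23.
sleeve: 11.5 × 3.5 = 40.25 → 40.
button band: 3.5 × 3.5 = 12.25 → 12.
collar: 20.5 × 3.5 = 71.75 → 72.

pocket 23; sleeve 40; button band 12; collar 72.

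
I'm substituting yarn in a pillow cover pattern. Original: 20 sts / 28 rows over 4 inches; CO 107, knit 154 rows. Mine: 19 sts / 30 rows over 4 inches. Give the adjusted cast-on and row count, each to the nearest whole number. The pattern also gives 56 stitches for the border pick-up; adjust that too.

Stitches: 107 × 19/20 = 101.65 → 102.
Rows: 154 × 30/28 = 165.00 → 165.
border pick-up: 56 × 19/20 = 53.20 → 53.

Cast on 102 stitches; work 165 rows; border pick-up 53 stitches.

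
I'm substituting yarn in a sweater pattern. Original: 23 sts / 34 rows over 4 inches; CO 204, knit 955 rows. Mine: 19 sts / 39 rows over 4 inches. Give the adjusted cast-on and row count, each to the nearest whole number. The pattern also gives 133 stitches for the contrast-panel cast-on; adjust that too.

Cast on 169 stitches; work 1095 rows; contrast-panel cast-on 110 stitches.

Stitches: 204 × 19/23 = 168.52 → 169.
Rows: 955 × 39/34 = 1095.44 → 1095.
contrast-panel cast-on: 133 × 19/23 = 109.87 → 110.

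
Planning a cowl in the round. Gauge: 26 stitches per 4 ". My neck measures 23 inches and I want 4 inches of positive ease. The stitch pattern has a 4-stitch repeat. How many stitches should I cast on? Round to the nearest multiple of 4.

Finished = 23 + 4 = 27 inches.
26 / 4 = 6.5 sts/in.
27 × 6.5 = 175.50 sts.
Nearest multiple of 4: 176.

CO 176 sts.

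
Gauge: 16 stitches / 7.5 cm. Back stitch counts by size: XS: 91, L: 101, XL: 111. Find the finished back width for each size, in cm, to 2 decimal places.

XS 42.66 cm; L 47.34 cm; XL 52.03 cm.

16/7.5 = 2.133 sts per cm.
XS: 91 / 2.133 = 42.656 → 42.66 cm.
L: 101 / 2.133 = 47.344 → 47.34 cm.
XL: 111 / 2.133 = 52.031 → 52.03 cm.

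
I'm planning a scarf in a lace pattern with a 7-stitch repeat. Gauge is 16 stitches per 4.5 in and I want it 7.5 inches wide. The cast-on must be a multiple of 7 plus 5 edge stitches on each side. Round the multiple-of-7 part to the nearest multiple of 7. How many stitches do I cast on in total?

16 / 4.5 = 3.556 sts per inch.
7.5 × 3.556 = 26.67 sts.
Less 10 edge sts → 16.67 for the repeat.
Nearest multiple of 7: 14.
Add back 10 edge sts → 24.

Cast on 24 stitches.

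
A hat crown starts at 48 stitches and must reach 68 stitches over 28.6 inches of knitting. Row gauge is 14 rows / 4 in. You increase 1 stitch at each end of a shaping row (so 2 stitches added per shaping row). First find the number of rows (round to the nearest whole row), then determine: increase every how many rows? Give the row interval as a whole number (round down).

Increase every 10th row.

Rows = 28.6 × 3.5 = 100.1 → 100 rows.
Stitches to add: 20 → 10 shaping rows (at 2 st each).
100 / 10 = 10.00 → every 10 rows.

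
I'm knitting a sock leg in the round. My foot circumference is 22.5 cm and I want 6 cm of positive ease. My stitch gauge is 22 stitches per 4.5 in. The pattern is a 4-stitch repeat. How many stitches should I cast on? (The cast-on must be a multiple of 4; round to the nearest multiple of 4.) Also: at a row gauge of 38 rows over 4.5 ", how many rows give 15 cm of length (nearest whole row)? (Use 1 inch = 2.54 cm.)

Finished = 22.5 + 6 = 28.5 cm.
28.5 cm × 1/2.54 = 11.22 inches.
22/4.5 = 4.889 sts per in; 11.22 × 4.889 = 54.86 sts.
Nearest multiple of 4 → 56.
15 cm = 5.91 inches; × 8.444 = 49.87 → 50 rows.

Cast on 56 stitches; work 50 rows.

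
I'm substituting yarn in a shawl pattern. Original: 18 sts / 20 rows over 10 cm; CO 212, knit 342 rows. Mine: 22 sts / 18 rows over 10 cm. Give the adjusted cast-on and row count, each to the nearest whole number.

Stitches: 212 × 22/18 = 259.11 → 259.
Rows: 342 × 18/20 = 307.80 → 308.

Cast on 259 stitches; work 308 rows.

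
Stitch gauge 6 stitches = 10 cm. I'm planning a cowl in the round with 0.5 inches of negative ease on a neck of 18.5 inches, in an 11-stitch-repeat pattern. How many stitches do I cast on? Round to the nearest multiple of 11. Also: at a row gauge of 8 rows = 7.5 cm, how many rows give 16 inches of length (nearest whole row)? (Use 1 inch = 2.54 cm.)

Cast on 22 stitches; work 43 rows.

Finished = 18.5 − 0.5 = 18 inches.
18 inches × 2.54 = 45.72 cm.
6/10 = 0.6 sts per cm; 45.72 × 0.6 = 27.43 sts.
Nearest multiple of 11 → 22.
16 inches = 40.64 cm; × 1.067 = 43.35 → 43 rows.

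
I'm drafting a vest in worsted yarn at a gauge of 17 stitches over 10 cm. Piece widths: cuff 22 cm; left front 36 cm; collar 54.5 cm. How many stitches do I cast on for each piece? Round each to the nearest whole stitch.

Rate = 17/10 = 1.7 sts per cm.
cuff: 22 × 1.7 = 37.40 → 37.
left front: 36 × 1.7 = 61.20 → 61.
collar: 54.5 × 1.7 = 92.65 → 93.

cuff 37; left front 61; collar 93.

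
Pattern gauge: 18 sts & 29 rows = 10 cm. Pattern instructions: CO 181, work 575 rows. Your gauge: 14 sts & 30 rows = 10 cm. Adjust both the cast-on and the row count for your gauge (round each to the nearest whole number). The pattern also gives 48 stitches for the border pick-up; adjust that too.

Cast on 141 stitches; work 595 rows; border pick-up 37 stitches.

Stitches: 181 × 14/18 = 140.78 → 141.
Rows: 575 × 30/29 = 594.83 → 595.
border pick-up: 48 × 14/18 = 37.33 → 37.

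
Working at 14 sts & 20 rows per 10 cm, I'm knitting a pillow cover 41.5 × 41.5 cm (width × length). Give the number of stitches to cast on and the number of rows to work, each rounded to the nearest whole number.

Cast on 58 stitches and work 83 rows.

Stitch gauge = 14/10 = 1.4 sts/cm; 41.5 × 1.4 = 58.10 → 58 sts.
Row gauge = 20/10 = 2 rows/cm; 41.5 × 2 = 83.00 → 83 rows.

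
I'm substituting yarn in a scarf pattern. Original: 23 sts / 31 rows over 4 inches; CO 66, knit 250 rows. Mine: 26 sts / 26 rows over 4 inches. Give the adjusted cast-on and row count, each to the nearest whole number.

Cast on 75 stitches; work 210 rows.

Stitches: 66 × 26/23 = 74.61 → 75.
Rows: 250 × 26/31 = 209.68 → 210.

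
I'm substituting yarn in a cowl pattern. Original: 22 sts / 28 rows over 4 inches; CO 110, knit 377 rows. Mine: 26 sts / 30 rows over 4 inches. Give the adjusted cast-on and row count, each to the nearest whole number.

Stitches: 110 × 26/22 = 130.00 → 130.
Rows: 377 × 30/28 = 403.93 → 404.

Cast on 130 stitches; work 404 rows.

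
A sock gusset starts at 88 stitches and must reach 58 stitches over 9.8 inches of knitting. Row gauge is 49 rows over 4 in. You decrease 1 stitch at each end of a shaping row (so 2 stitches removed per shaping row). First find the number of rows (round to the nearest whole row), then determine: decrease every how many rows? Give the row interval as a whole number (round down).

Rows = 9.8 × 12.25 = 120.1 → 120 rows.
Stitches to remove: 30 → 15 shaping rows (at 2 st each).
120 / 15 = 8.00 → every 8 rows.

Decrease every 8th row.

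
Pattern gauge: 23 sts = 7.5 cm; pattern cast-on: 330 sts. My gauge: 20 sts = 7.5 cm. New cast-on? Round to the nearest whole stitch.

Scale factor = 20 / 23 = 0.870.
330 × 20 / 23 = 286.96 sts.
→ 287 sts.

287 stitches.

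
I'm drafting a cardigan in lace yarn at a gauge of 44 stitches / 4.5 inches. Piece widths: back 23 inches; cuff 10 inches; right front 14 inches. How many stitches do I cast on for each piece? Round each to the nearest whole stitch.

Rate = 44/4.5 = 9.778 sts per in.
back: 23 × 9.778 = 224.89 → 225.
cuff: 10 × 9.778 = 97.78 → 98.
right front: 14 × 9.778 = 136.89 → 137.

back 225; cuff 98; right front 137.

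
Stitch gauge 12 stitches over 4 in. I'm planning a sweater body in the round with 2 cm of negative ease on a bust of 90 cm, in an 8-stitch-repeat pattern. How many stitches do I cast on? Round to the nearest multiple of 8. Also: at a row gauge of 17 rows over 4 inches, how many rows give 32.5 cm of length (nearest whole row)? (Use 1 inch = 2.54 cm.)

Finished = 90 − 2 = 88 cm.
88 cm × 1/2.54 = 34.65 inches.
12/4 = 3 sts per in; 34.65 × 3 = 103.94 sts.
Nearest multiple of 8 → 104.
32.5 cm = 12.80 inches; × 4.25 = 54.38 → 54 rows.

Cast on 104 stitches; work 54 rows.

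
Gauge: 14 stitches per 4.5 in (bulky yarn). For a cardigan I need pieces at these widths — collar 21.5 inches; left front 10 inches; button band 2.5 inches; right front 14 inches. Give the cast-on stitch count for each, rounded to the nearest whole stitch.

collar 67; left front 31; button band 8; right front 44.

Rate = 14/4.5 = 3.111 sts per in.
collar: 21.5 × 3.111 = 66.89 → 67.
left front: 10 × 3.111 = 31.11 → 31.
button band: 2.5 × 3.111 = 7.78 → 8.
right front: 14 × 3.111 = 43.56 → 44.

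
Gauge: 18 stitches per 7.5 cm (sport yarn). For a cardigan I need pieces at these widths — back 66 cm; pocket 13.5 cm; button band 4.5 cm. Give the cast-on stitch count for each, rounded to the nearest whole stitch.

back 158; pocket 32; button band 11.

Rate = 18/7.5 = 2.4 sts per cm.
back: 66 × 2.4 = 158.40 → 158.
pocket: 13.5 × 2.4 = 32.40 → 32.
button band: 4.5 × 2.4 = 10.80 → 11.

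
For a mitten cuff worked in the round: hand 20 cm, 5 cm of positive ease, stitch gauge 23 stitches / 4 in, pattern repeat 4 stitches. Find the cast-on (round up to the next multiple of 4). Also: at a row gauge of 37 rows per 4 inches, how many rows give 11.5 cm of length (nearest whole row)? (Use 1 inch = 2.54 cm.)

Cast on 60 stitches; work 42 rows.

Finished = 20 + 5 = 25 cm.
25 cm × 1/2.54 = 9.84 inches.
23/4 = 5.75 sts per in; 9.84 × 5.75 = 56.59 sts.
Next multiple of 4 → 60.
11.5 cm = 4.53 inches; × 9.25 = 41.88 → 42 rows.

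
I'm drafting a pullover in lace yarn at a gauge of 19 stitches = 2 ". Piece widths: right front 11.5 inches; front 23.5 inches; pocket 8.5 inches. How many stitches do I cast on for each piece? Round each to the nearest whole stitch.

right front 109; front 223; pocket 81.

Rate = 19/2 = 9.5 sts per in.
right front: 11.5 × 9.5 = 109.25 → 109.
front: 23.5 × 9.5 = 223.25 → 223.
pocket: 8.5 × 9.5 = 80.75 → 81.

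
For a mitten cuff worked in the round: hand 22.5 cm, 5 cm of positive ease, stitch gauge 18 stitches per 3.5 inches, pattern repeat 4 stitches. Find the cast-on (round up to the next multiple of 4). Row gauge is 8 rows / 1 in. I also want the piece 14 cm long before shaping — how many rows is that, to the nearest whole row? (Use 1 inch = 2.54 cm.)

Cast on 56 stitches; work 44 rows.

Finished = 22.5 + 5 = 27.5 cm.
27.5 cm × 1/2.54 = 10.83 inches.
18/3.5 = 5.143 sts per in; 10.83 × 5.143 = 55.68 sts.
Next multiple of 4 → 56.
14 cm = 5.51 inches; × 8 = 44.09 → 44 rows.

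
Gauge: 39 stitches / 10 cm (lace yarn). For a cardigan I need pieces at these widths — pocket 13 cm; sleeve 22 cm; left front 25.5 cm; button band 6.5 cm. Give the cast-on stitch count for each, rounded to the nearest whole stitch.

Rate = 39/10 = 3.9 sts per cm.
pocket: 13 × 3.9 = 50.70 → 51.
sleeve: 22 × 3.9 = 85.80 → 86.
left front: 25.5 × 3.9 = 99.45 → 99.
button band: 6.5 × 3.9 = 25.35 → 25.

pocket 51; sleeve 86; left front 99; button band 25.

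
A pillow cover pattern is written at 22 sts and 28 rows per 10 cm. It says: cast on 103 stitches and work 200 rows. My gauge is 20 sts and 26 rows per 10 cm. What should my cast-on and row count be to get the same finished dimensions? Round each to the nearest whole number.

Cast on 94 stitches; work 186 rows.

Stitches: 103 × 20/22 = 93.64 → 94.
Rows: 200 × 26/28 = 185.71 → 186.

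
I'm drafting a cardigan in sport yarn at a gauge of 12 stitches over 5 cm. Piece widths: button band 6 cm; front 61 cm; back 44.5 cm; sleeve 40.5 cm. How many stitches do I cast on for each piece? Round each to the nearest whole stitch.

Rate = 12/5 = 2.4 sts per cm.
button band: 6 × 2.4 = 14.40 → 14.
front: 61 × 2.4 = 146.40 → 146.
back: 44.5 × 2.4 = 106.80 → 107.
sleeve: 40.5 × 2.4 = 97.20 → 97.

button band 14; front 146; back 107; sleeve 97.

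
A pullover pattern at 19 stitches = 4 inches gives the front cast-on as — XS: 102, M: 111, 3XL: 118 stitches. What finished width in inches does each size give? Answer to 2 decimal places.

19/4 = 4.75 sts per in.
XS: 102 / 4.75 = 21.474 → 21.47 in.
M: 111 / 4.75 = 23.368 → 23.37 in.
3XL: 118 / 4.75 = 24.842 → 24.84 in.

XS 21.47 inches; M 23.37 inches; 3XL 24.84 inches.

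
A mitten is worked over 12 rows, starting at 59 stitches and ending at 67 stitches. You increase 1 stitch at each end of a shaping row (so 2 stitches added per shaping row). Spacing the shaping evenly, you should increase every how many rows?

Increase every 3rd row.

Stitches to add: |67 − 59| = 8.
Shaping rows needed: 8 / 2 = 4.
12 rows / 4 = every 3 rows.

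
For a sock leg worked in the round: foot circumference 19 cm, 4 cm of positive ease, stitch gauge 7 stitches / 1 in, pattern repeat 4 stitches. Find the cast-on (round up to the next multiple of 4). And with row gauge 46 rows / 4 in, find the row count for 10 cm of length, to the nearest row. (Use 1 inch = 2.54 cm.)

Finished = 19 + 4 = 23 cm.
23 cm × 1/2.54 = 9.06 inches.
7/1 = 7 sts per in; 9.06 × 7 = 63.39 sts.
Next multiple of 4 → 64.
10 cm = 3.94 inches; × 11.5 = 45.28 → 45 rows.

Cast on 64 stitches; work 45 rows.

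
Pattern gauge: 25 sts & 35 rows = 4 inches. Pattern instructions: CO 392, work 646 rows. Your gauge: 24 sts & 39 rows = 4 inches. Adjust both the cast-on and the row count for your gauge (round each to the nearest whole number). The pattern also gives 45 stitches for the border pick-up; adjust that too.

Stitches: 392 × 24/25 = 376.32 → 376.
Rows: 646 × 39/35 = 719.83 → 720.
border pick-up: 45 × 24/25 = 43.20 → 43.

Cast on 376 stitches; work 720 rows; border pick-up 43 stitches.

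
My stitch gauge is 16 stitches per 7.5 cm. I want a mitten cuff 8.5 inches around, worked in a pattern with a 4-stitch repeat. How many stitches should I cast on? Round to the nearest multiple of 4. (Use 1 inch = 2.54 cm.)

Cast on 48 stitches.

8.5 in = 8.5 × 2.54 = 21.59 cm.
16 / 7.5 = 2.133 sts/cm.
21.59 × 2.133 = 46.06 sts.
→ 48.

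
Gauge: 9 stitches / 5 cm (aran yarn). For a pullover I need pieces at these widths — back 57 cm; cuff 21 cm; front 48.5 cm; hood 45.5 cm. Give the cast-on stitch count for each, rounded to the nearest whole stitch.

back 103; cuff 38; front 87; hood 82.

Rate = 9/5 = 1.8 sts per cm.
back: 57 × 1.8 = 102.60 → 103.
cuff: 21 × 1.8 = 37.80 → 38.
front: 48.5 × 1.8 = 87.30 → 87.
hood: 45.5 × 1.8 = 81.90 → 82.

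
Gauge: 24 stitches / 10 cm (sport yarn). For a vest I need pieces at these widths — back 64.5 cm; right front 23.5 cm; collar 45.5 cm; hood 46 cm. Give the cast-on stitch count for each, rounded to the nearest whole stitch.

Rate = 24/10 = 2.4 sts per cm.
back: 64.5 × 2.4 = 154.80 → 155.
right front: 23.5 × 2.4 = 56.40 → 56.
collar: 45.5 × 2.4 = 109.20 → 109.
hood: 46 × 2.4 = 110.40 → 110.

back 155; right front 56; collar 109; hood 110.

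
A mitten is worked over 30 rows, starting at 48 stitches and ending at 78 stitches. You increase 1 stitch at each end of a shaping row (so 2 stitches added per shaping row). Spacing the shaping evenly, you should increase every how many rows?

Stitches to add: |78 − 48| = 30.
Shaping rows needed: 30 / 2 = 15.
30 rows / 15 = every 2 rows.

Increase every 2nd row.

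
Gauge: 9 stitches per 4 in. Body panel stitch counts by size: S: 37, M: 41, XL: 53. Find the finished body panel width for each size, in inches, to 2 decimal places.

9/4 = 2.25 sts per in.
S: 37 / 2.25 = 16.444 → 16.44 in.
M: 41 / 2.25 = 18.222 → 18.22 in.
XL: 53 / 2.25 = 23.556 → 23.56 in.

S 16.44 inches; M 18.22 inches; XL 23.56 inches.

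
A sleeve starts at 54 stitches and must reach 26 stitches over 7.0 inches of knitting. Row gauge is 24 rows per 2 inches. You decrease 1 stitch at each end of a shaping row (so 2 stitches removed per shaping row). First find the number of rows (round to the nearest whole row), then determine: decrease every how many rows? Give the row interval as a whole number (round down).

Decrease every 6th row.

Rows = 7.0 × 12 = 84.0 → 84 rows.
Stitches to remove: 28 → 14 shaping rows (at 2 st each).
84 / 14 = 6.00 → every 6 rows.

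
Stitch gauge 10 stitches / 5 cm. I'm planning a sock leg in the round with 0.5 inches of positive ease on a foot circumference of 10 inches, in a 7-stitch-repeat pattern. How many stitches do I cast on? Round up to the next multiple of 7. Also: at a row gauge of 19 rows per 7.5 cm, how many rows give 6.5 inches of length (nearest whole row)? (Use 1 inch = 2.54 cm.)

Cast on 56 stitches; work 42 rows.

Finished = 10 + 0.5 = 10.5 inches.
10.5 inches × 2.54 = 26.67 cm.
10/5 = 2 sts per cm; 26.67 × 2 = 53.34 sts.
Next multiple of 7 → 56.
6.5 inches = 16.51 cm; × 2.533 = 41.83 → 42 rows.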